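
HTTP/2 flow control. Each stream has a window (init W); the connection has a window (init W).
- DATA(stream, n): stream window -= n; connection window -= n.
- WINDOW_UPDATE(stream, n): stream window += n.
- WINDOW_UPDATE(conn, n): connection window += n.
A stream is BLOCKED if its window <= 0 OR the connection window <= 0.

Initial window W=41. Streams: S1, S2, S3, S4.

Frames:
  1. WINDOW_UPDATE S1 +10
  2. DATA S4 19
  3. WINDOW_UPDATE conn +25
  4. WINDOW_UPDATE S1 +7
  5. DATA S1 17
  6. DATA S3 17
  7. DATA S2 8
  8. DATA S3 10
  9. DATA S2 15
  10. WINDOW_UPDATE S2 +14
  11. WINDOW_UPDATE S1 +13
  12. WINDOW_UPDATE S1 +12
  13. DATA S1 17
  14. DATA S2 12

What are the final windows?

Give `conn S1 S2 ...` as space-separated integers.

Answer: -49 49 20 14 22

Derivation:
Op 1: conn=41 S1=51 S2=41 S3=41 S4=41 blocked=[]
Op 2: conn=22 S1=51 S2=41 S3=41 S4=22 blocked=[]
Op 3: conn=47 S1=51 S2=41 S3=41 S4=22 blocked=[]
Op 4: conn=47 S1=58 S2=41 S3=41 S4=22 blocked=[]
Op 5: conn=30 S1=41 S2=41 S3=41 S4=22 blocked=[]
Op 6: conn=13 S1=41 S2=41 S3=24 S4=22 blocked=[]
Op 7: conn=5 S1=41 S2=33 S3=24 S4=22 blocked=[]
Op 8: conn=-5 S1=41 S2=33 S3=14 S4=22 blocked=[1, 2, 3, 4]
Op 9: conn=-20 S1=41 S2=18 S3=14 S4=22 blocked=[1, 2, 3, 4]
Op 10: conn=-20 S1=41 S2=32 S3=14 S4=22 blocked=[1, 2, 3, 4]
Op 11: conn=-20 S1=54 S2=32 S3=14 S4=22 blocked=[1, 2, 3, 4]
Op 12: conn=-20 S1=66 S2=32 S3=14 S4=22 blocked=[1, 2, 3, 4]
Op 13: conn=-37 S1=49 S2=32 S3=14 S4=22 blocked=[1, 2, 3, 4]
Op 14: conn=-49 S1=49 S2=20 S3=14 S4=22 blocked=[1, 2, 3, 4]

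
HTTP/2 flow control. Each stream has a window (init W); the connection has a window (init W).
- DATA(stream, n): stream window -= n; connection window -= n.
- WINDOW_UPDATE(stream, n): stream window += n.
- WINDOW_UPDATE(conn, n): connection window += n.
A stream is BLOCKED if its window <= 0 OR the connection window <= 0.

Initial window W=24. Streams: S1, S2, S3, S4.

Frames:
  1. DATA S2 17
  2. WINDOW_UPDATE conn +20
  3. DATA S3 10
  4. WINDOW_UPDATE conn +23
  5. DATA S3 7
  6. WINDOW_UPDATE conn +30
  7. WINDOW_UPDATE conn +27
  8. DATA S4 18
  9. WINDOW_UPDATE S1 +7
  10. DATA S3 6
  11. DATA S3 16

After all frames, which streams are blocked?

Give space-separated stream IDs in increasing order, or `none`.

Op 1: conn=7 S1=24 S2=7 S3=24 S4=24 blocked=[]
Op 2: conn=27 S1=24 S2=7 S3=24 S4=24 blocked=[]
Op 3: conn=17 S1=24 S2=7 S3=14 S4=24 blocked=[]
Op 4: conn=40 S1=24 S2=7 S3=14 S4=24 blocked=[]
Op 5: conn=33 S1=24 S2=7 S3=7 S4=24 blocked=[]
Op 6: conn=63 S1=24 S2=7 S3=7 S4=24 blocked=[]
Op 7: conn=90 S1=24 S2=7 S3=7 S4=24 blocked=[]
Op 8: conn=72 S1=24 S2=7 S3=7 S4=6 blocked=[]
Op 9: conn=72 S1=31 S2=7 S3=7 S4=6 blocked=[]
Op 10: conn=66 S1=31 S2=7 S3=1 S4=6 blocked=[]
Op 11: conn=50 S1=31 S2=7 S3=-15 S4=6 blocked=[3]

Answer: S3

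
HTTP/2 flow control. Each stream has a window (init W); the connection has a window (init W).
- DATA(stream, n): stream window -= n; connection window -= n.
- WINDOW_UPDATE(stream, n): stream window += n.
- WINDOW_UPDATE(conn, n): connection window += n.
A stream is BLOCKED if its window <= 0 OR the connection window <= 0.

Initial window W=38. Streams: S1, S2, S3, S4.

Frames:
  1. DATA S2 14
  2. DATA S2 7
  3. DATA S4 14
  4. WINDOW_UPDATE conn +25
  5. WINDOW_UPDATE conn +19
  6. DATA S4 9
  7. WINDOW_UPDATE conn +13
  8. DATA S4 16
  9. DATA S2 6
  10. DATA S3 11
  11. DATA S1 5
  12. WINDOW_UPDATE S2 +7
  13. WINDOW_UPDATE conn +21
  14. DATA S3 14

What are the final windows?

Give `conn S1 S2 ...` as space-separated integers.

Op 1: conn=24 S1=38 S2=24 S3=38 S4=38 blocked=[]
Op 2: conn=17 S1=38 S2=17 S3=38 S4=38 blocked=[]
Op 3: conn=3 S1=38 S2=17 S3=38 S4=24 blocked=[]
Op 4: conn=28 S1=38 S2=17 S3=38 S4=24 blocked=[]
Op 5: conn=47 S1=38 S2=17 S3=38 S4=24 blocked=[]
Op 6: conn=38 S1=38 S2=17 S3=38 S4=15 blocked=[]
Op 7: conn=51 S1=38 S2=17 S3=38 S4=15 blocked=[]
Op 8: conn=35 S1=38 S2=17 S3=38 S4=-1 blocked=[4]
Op 9: conn=29 S1=38 S2=11 S3=38 S4=-1 blocked=[4]
Op 10: conn=18 S1=38 S2=11 S3=27 S4=-1 blocked=[4]
Op 11: conn=13 S1=33 S2=11 S3=27 S4=-1 blocked=[4]
Op 12: conn=13 S1=33 S2=18 S3=27 S4=-1 blocked=[4]
Op 13: conn=34 S1=33 S2=18 S3=27 S4=-1 blocked=[4]
Op 14: conn=20 S1=33 S2=18 S3=13 S4=-1 blocked=[4]

Answer: 20 33 18 13 -1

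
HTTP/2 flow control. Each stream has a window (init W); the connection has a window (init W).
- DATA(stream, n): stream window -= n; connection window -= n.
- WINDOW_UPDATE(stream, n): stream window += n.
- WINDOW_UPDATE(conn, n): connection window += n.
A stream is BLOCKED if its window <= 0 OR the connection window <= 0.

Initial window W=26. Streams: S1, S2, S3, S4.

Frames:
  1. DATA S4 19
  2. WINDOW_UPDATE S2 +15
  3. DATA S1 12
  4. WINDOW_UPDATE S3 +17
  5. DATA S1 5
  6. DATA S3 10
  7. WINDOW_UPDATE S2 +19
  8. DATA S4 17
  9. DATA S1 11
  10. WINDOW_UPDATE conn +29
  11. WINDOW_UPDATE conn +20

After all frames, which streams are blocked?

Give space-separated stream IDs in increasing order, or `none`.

Op 1: conn=7 S1=26 S2=26 S3=26 S4=7 blocked=[]
Op 2: conn=7 S1=26 S2=41 S3=26 S4=7 blocked=[]
Op 3: conn=-5 S1=14 S2=41 S3=26 S4=7 blocked=[1, 2, 3, 4]
Op 4: conn=-5 S1=14 S2=41 S3=43 S4=7 blocked=[1, 2, 3, 4]
Op 5: conn=-10 S1=9 S2=41 S3=43 S4=7 blocked=[1, 2, 3, 4]
Op 6: conn=-20 S1=9 S2=41 S3=33 S4=7 blocked=[1, 2, 3, 4]
Op 7: conn=-20 S1=9 S2=60 S3=33 S4=7 blocked=[1, 2, 3, 4]
Op 8: conn=-37 S1=9 S2=60 S3=33 S4=-10 blocked=[1, 2, 3, 4]
Op 9: conn=-48 S1=-2 S2=60 S3=33 S4=-10 blocked=[1, 2, 3, 4]
Op 10: conn=-19 S1=-2 S2=60 S3=33 S4=-10 blocked=[1, 2, 3, 4]
Op 11: conn=1 S1=-2 S2=60 S3=33 S4=-10 blocked=[1, 4]

Answer: S1 S4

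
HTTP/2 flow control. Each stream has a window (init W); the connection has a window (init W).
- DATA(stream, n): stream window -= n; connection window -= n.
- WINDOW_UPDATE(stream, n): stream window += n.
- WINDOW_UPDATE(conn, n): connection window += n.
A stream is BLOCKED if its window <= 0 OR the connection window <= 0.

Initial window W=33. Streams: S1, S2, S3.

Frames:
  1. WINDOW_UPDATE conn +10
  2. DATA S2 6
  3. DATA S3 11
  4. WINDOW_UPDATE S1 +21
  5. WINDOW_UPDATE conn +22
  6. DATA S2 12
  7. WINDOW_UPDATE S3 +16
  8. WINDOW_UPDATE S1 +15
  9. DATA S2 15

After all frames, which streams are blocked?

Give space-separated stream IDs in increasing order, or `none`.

Op 1: conn=43 S1=33 S2=33 S3=33 blocked=[]
Op 2: conn=37 S1=33 S2=27 S3=33 blocked=[]
Op 3: conn=26 S1=33 S2=27 S3=22 blocked=[]
Op 4: conn=26 S1=54 S2=27 S3=22 blocked=[]
Op 5: conn=48 S1=54 S2=27 S3=22 blocked=[]
Op 6: conn=36 S1=54 S2=15 S3=22 blocked=[]
Op 7: conn=36 S1=54 S2=15 S3=38 blocked=[]
Op 8: conn=36 S1=69 S2=15 S3=38 blocked=[]
Op 9: conn=21 S1=69 S2=0 S3=38 blocked=[2]

Answer: S2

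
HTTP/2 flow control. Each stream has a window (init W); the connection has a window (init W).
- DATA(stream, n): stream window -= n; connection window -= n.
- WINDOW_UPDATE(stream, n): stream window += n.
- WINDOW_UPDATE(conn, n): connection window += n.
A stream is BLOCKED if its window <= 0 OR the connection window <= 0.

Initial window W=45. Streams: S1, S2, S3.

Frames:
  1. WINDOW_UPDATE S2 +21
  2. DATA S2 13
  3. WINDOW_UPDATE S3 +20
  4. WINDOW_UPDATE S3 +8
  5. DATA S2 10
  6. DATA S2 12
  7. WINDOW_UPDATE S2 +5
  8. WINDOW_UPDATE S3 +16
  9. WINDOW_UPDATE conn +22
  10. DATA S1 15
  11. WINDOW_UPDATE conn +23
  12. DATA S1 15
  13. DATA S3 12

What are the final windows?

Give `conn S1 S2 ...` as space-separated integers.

Op 1: conn=45 S1=45 S2=66 S3=45 blocked=[]
Op 2: conn=32 S1=45 S2=53 S3=45 blocked=[]
Op 3: conn=32 S1=45 S2=53 S3=65 blocked=[]
Op 4: conn=32 S1=45 S2=53 S3=73 blocked=[]
Op 5: conn=22 S1=45 S2=43 S3=73 blocked=[]
Op 6: conn=10 S1=45 S2=31 S3=73 blocked=[]
Op 7: conn=10 S1=45 S2=36 S3=73 blocked=[]
Op 8: conn=10 S1=45 S2=36 S3=89 blocked=[]
Op 9: conn=32 S1=45 S2=36 S3=89 blocked=[]
Op 10: conn=17 S1=30 S2=36 S3=89 blocked=[]
Op 11: conn=40 S1=30 S2=36 S3=89 blocked=[]
Op 12: conn=25 S1=15 S2=36 S3=89 blocked=[]
Op 13: conn=13 S1=15 S2=36 S3=77 blocked=[]

Answer: 13 15 36 77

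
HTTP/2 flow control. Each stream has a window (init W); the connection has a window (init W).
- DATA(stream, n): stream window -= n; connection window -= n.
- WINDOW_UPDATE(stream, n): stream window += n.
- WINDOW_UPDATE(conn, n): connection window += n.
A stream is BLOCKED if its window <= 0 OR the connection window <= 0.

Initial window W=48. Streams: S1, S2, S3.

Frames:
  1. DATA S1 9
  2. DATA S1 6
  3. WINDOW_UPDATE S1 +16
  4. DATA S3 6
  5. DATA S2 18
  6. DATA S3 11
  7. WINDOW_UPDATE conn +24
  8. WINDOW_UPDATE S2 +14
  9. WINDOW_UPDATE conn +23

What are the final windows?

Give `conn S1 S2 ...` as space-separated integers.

Answer: 45 49 44 31

Derivation:
Op 1: conn=39 S1=39 S2=48 S3=48 blocked=[]
Op 2: conn=33 S1=33 S2=48 S3=48 blocked=[]
Op 3: conn=33 S1=49 S2=48 S3=48 blocked=[]
Op 4: conn=27 S1=49 S2=48 S3=42 blocked=[]
Op 5: conn=9 S1=49 S2=30 S3=42 blocked=[]
Op 6: conn=-2 S1=49 S2=30 S3=31 blocked=[1, 2, 3]
Op 7: conn=22 S1=49 S2=30 S3=31 blocked=[]
Op 8: conn=22 S1=49 S2=44 S3=31 blocked=[]
Op 9: conn=45 S1=49 S2=44 S3=31 blocked=[]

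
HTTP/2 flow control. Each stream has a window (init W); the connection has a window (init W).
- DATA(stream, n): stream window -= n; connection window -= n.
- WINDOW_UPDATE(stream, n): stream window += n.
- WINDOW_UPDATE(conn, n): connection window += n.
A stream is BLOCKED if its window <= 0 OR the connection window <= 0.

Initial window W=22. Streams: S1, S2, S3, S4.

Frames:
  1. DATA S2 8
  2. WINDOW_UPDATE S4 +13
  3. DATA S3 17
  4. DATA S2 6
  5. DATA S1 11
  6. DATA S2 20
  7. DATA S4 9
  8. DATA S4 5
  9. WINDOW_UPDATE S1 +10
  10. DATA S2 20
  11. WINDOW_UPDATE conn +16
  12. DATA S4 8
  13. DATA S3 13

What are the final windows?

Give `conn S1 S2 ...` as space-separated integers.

Op 1: conn=14 S1=22 S2=14 S3=22 S4=22 blocked=[]
Op 2: conn=14 S1=22 S2=14 S3=22 S4=35 blocked=[]
Op 3: conn=-3 S1=22 S2=14 S3=5 S4=35 blocked=[1, 2, 3, 4]
Op 4: conn=-9 S1=22 S2=8 S3=5 S4=35 blocked=[1, 2, 3, 4]
Op 5: conn=-20 S1=11 S2=8 S3=5 S4=35 blocked=[1, 2, 3, 4]
Op 6: conn=-40 S1=11 S2=-12 S3=5 S4=35 blocked=[1, 2, 3, 4]
Op 7: conn=-49 S1=11 S2=-12 S3=5 S4=26 blocked=[1, 2, 3, 4]
Op 8: conn=-54 S1=11 S2=-12 S3=5 S4=21 blocked=[1, 2, 3, 4]
Op 9: conn=-54 S1=21 S2=-12 S3=5 S4=21 blocked=[1, 2, 3, 4]
Op 10: conn=-74 S1=21 S2=-32 S3=5 S4=21 blocked=[1, 2, 3, 4]
Op 11: conn=-58 S1=21 S2=-32 S3=5 S4=21 blocked=[1, 2, 3, 4]
Op 12: conn=-66 S1=21 S2=-32 S3=5 S4=13 blocked=[1, 2, 3, 4]
Op 13: conn=-79 S1=21 S2=-32 S3=-8 S4=13 blocked=[1, 2, 3, 4]

Answer: -79 21 -32 -8 13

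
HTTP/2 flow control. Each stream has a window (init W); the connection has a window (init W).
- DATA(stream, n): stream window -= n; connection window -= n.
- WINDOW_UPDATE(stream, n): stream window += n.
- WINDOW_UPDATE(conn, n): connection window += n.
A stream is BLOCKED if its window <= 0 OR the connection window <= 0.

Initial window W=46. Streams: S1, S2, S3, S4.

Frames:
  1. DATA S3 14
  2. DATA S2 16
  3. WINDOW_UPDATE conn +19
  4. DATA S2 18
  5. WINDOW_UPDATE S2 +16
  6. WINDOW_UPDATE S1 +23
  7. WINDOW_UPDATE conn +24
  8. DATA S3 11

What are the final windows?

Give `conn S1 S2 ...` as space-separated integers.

Answer: 30 69 28 21 46

Derivation:
Op 1: conn=32 S1=46 S2=46 S3=32 S4=46 blocked=[]
Op 2: conn=16 S1=46 S2=30 S3=32 S4=46 blocked=[]
Op 3: conn=35 S1=46 S2=30 S3=32 S4=46 blocked=[]
Op 4: conn=17 S1=46 S2=12 S3=32 S4=46 blocked=[]
Op 5: conn=17 S1=46 S2=28 S3=32 S4=46 blocked=[]
Op 6: conn=17 S1=69 S2=28 S3=32 S4=46 blocked=[]
Op 7: conn=41 S1=69 S2=28 S3=32 S4=46 blocked=[]
Op 8: conn=30 S1=69 S2=28 S3=21 S4=46 blocked=[]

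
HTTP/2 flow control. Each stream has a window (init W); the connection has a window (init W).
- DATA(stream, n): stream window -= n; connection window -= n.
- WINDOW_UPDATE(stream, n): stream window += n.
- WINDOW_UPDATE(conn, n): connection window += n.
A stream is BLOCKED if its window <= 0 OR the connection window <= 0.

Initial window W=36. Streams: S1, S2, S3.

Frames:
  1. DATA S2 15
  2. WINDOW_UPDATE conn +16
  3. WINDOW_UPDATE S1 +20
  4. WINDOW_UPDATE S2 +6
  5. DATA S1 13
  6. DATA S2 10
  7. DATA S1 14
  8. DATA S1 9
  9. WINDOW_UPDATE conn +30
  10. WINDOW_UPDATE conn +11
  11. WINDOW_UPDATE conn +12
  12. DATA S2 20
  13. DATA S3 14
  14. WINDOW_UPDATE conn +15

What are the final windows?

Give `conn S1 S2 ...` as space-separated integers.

Answer: 25 20 -3 22

Derivation:
Op 1: conn=21 S1=36 S2=21 S3=36 blocked=[]
Op 2: conn=37 S1=36 S2=21 S3=36 blocked=[]
Op 3: conn=37 S1=56 S2=21 S3=36 blocked=[]
Op 4: conn=37 S1=56 S2=27 S3=36 blocked=[]
Op 5: conn=24 S1=43 S2=27 S3=36 blocked=[]
Op 6: conn=14 S1=43 S2=17 S3=36 blocked=[]
Op 7: conn=0 S1=29 S2=17 S3=36 blocked=[1, 2, 3]
Op 8: conn=-9 S1=20 S2=17 S3=36 blocked=[1, 2, 3]
Op 9: conn=21 S1=20 S2=17 S3=36 blocked=[]
Op 10: conn=32 S1=20 S2=17 S3=36 blocked=[]
Op 11: conn=44 S1=20 S2=17 S3=36 blocked=[]
Op 12: conn=24 S1=20 S2=-3 S3=36 blocked=[2]
Op 13: conn=10 S1=20 S2=-3 S3=22 blocked=[2]
Op 14: conn=25 S1=20 S2=-3 S3=22 blocked=[2]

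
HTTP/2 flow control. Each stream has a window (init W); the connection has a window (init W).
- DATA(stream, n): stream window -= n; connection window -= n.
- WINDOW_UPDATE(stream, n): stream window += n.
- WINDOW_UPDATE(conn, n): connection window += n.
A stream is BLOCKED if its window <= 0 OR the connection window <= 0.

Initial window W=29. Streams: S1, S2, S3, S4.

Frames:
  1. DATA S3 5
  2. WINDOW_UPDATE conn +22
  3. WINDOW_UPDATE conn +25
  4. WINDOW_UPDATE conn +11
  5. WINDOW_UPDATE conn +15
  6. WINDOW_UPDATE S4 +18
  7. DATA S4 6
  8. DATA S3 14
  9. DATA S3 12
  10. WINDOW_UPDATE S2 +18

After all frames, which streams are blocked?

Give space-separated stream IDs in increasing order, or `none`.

Answer: S3

Derivation:
Op 1: conn=24 S1=29 S2=29 S3=24 S4=29 blocked=[]
Op 2: conn=46 S1=29 S2=29 S3=24 S4=29 blocked=[]
Op 3: conn=71 S1=29 S2=29 S3=24 S4=29 blocked=[]
Op 4: conn=82 S1=29 S2=29 S3=24 S4=29 blocked=[]
Op 5: conn=97 S1=29 S2=29 S3=24 S4=29 blocked=[]
Op 6: conn=97 S1=29 S2=29 S3=24 S4=47 blocked=[]
Op 7: conn=91 S1=29 S2=29 S3=24 S4=41 blocked=[]
Op 8: conn=77 S1=29 S2=29 S3=10 S4=41 blocked=[]
Op 9: conn=65 S1=29 S2=29 S3=-2 S4=41 blocked=[3]
Op 10: conn=65 S1=29 S2=47 S3=-2 S4=41 blocked=[3]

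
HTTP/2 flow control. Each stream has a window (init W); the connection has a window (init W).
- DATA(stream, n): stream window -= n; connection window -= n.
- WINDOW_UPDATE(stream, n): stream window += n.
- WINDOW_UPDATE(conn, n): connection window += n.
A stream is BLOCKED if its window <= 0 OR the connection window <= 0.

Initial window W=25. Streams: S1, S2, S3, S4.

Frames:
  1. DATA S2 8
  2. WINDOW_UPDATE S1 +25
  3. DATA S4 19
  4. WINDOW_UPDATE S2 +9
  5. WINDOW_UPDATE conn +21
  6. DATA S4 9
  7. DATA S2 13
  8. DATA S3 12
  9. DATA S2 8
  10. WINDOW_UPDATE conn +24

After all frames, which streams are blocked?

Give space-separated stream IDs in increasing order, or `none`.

Op 1: conn=17 S1=25 S2=17 S3=25 S4=25 blocked=[]
Op 2: conn=17 S1=50 S2=17 S3=25 S4=25 blocked=[]
Op 3: conn=-2 S1=50 S2=17 S3=25 S4=6 blocked=[1, 2, 3, 4]
Op 4: conn=-2 S1=50 S2=26 S3=25 S4=6 blocked=[1, 2, 3, 4]
Op 5: conn=19 S1=50 S2=26 S3=25 S4=6 blocked=[]
Op 6: conn=10 S1=50 S2=26 S3=25 S4=-3 blocked=[4]
Op 7: conn=-3 S1=50 S2=13 S3=25 S4=-3 blocked=[1, 2, 3, 4]
Op 8: conn=-15 S1=50 S2=13 S3=13 S4=-3 blocked=[1, 2, 3, 4]
Op 9: conn=-23 S1=50 S2=5 S3=13 S4=-3 blocked=[1, 2, 3, 4]
Op 10: conn=1 S1=50 S2=5 S3=13 S4=-3 blocked=[4]

Answer: S4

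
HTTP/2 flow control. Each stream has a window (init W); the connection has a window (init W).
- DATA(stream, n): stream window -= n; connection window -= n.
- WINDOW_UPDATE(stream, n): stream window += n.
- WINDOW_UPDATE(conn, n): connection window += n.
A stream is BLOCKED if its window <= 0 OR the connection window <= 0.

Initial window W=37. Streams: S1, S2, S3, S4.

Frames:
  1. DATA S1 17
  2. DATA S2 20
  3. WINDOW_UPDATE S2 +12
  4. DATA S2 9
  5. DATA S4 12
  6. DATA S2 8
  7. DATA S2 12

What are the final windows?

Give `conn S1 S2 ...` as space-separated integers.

Op 1: conn=20 S1=20 S2=37 S3=37 S4=37 blocked=[]
Op 2: conn=0 S1=20 S2=17 S3=37 S4=37 blocked=[1, 2, 3, 4]
Op 3: conn=0 S1=20 S2=29 S3=37 S4=37 blocked=[1, 2, 3, 4]
Op 4: conn=-9 S1=20 S2=20 S3=37 S4=37 blocked=[1, 2, 3, 4]
Op 5: conn=-21 S1=20 S2=20 S3=37 S4=25 blocked=[1, 2, 3, 4]
Op 6: conn=-29 S1=20 S2=12 S3=37 S4=25 blocked=[1, 2, 3, 4]
Op 7: conn=-41 S1=20 S2=0 S3=37 S4=25 blocked=[1, 2, 3, 4]

Answer: -41 20 0 37 25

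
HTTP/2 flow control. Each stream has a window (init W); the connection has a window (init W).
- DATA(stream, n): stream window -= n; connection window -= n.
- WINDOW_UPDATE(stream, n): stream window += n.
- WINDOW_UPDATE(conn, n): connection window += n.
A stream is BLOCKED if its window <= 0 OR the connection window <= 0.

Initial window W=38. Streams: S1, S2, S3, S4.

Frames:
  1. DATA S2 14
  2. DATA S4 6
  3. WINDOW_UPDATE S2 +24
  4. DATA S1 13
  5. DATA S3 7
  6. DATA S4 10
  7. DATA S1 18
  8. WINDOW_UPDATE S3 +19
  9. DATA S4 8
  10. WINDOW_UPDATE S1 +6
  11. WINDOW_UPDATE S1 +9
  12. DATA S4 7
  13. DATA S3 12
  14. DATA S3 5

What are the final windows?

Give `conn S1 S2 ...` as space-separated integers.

Answer: -62 22 48 33 7

Derivation:
Op 1: conn=24 S1=38 S2=24 S3=38 S4=38 blocked=[]
Op 2: conn=18 S1=38 S2=24 S3=38 S4=32 blocked=[]
Op 3: conn=18 S1=38 S2=48 S3=38 S4=32 blocked=[]
Op 4: conn=5 S1=25 S2=48 S3=38 S4=32 blocked=[]
Op 5: conn=-2 S1=25 S2=48 S3=31 S4=32 blocked=[1, 2, 3, 4]
Op 6: conn=-12 S1=25 S2=48 S3=31 S4=22 blocked=[1, 2, 3, 4]
Op 7: conn=-30 S1=7 S2=48 S3=31 S4=22 blocked=[1, 2, 3, 4]
Op 8: conn=-30 S1=7 S2=48 S3=50 S4=22 blocked=[1, 2, 3, 4]
Op 9: conn=-38 S1=7 S2=48 S3=50 S4=14 blocked=[1, 2, 3, 4]
Op 10: conn=-38 S1=13 S2=48 S3=50 S4=14 blocked=[1, 2, 3, 4]
Op 11: conn=-38 S1=22 S2=48 S3=50 S4=14 blocked=[1, 2, 3, 4]
Op 12: conn=-45 S1=22 S2=48 S3=50 S4=7 blocked=[1, 2, 3, 4]
Op 13: conn=-57 S1=22 S2=48 S3=38 S4=7 blocked=[1, 2, 3, 4]
Op 14: conn=-62 S1=22 S2=48 S3=33 S4=7 blocked=[1, 2, 3, 4]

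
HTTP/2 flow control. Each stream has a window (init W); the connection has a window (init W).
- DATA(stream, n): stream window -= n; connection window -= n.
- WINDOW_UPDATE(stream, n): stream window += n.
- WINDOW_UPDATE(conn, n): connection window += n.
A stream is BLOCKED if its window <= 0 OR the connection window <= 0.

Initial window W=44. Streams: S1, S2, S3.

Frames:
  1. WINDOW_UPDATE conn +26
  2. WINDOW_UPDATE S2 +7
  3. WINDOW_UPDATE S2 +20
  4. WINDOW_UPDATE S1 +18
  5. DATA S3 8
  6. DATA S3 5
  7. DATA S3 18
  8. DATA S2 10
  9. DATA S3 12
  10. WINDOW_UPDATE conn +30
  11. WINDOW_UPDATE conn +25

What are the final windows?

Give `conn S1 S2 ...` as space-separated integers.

Answer: 72 62 61 1

Derivation:
Op 1: conn=70 S1=44 S2=44 S3=44 blocked=[]
Op 2: conn=70 S1=44 S2=51 S3=44 blocked=[]
Op 3: conn=70 S1=44 S2=71 S3=44 blocked=[]
Op 4: conn=70 S1=62 S2=71 S3=44 blocked=[]
Op 5: conn=62 S1=62 S2=71 S3=36 blocked=[]
Op 6: conn=57 S1=62 S2=71 S3=31 blocked=[]
Op 7: conn=39 S1=62 S2=71 S3=13 blocked=[]
Op 8: conn=29 S1=62 S2=61 S3=13 blocked=[]
Op 9: conn=17 S1=62 S2=61 S3=1 blocked=[]
Op 10: conn=47 S1=62 S2=61 S3=1 blocked=[]
Op 11: conn=72 S1=62 S2=61 S3=1 blocked=[]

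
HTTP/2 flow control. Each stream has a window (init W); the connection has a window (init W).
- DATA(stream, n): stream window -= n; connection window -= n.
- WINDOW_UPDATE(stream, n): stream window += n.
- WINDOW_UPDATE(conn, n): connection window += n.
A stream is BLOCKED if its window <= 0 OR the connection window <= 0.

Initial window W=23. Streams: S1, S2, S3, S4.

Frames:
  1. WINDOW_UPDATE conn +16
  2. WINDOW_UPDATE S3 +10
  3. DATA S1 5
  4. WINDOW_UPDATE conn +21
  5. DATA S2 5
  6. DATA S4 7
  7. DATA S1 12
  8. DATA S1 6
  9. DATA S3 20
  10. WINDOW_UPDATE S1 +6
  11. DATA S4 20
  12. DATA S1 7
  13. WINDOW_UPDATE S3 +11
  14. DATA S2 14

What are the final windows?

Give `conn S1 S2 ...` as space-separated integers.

Answer: -36 -1 4 24 -4

Derivation:
Op 1: conn=39 S1=23 S2=23 S3=23 S4=23 blocked=[]
Op 2: conn=39 S1=23 S2=23 S3=33 S4=23 blocked=[]
Op 3: conn=34 S1=18 S2=23 S3=33 S4=23 blocked=[]
Op 4: conn=55 S1=18 S2=23 S3=33 S4=23 blocked=[]
Op 5: conn=50 S1=18 S2=18 S3=33 S4=23 blocked=[]
Op 6: conn=43 S1=18 S2=18 S3=33 S4=16 blocked=[]
Op 7: conn=31 S1=6 S2=18 S3=33 S4=16 blocked=[]
Op 8: conn=25 S1=0 S2=18 S3=33 S4=16 blocked=[1]
Op 9: conn=5 S1=0 S2=18 S3=13 S4=16 blocked=[1]
Op 10: conn=5 S1=6 S2=18 S3=13 S4=16 blocked=[]
Op 11: conn=-15 S1=6 S2=18 S3=13 S4=-4 blocked=[1, 2, 3, 4]
Op 12: conn=-22 S1=-1 S2=18 S3=13 S4=-4 blocked=[1, 2, 3, 4]
Op 13: conn=-22 S1=-1 S2=18 S3=24 S4=-4 blocked=[1, 2, 3, 4]
Op 14: conn=-36 S1=-1 S2=4 S3=24 S4=-4 blocked=[1, 2, 3, 4]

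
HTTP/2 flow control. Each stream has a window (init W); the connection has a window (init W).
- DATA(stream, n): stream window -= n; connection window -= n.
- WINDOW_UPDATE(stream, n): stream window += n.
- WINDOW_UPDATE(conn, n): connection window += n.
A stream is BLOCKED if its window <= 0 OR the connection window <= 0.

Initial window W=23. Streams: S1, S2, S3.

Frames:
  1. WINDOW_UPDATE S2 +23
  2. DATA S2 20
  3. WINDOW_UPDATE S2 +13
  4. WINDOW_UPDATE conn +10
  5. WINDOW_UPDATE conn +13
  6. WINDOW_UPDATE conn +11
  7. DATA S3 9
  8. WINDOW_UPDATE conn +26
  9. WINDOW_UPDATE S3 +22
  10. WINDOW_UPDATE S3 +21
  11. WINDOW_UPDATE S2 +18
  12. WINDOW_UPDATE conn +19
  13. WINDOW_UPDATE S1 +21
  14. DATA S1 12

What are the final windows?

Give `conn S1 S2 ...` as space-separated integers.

Answer: 61 32 57 57

Derivation:
Op 1: conn=23 S1=23 S2=46 S3=23 blocked=[]
Op 2: conn=3 S1=23 S2=26 S3=23 blocked=[]
Op 3: conn=3 S1=23 S2=39 S3=23 blocked=[]
Op 4: conn=13 S1=23 S2=39 S3=23 blocked=[]
Op 5: conn=26 S1=23 S2=39 S3=23 blocked=[]
Op 6: conn=37 S1=23 S2=39 S3=23 blocked=[]
Op 7: conn=28 S1=23 S2=39 S3=14 blocked=[]
Op 8: conn=54 S1=23 S2=39 S3=14 blocked=[]
Op 9: conn=54 S1=23 S2=39 S3=36 blocked=[]
Op 10: conn=54 S1=23 S2=39 S3=57 blocked=[]
Op 11: conn=54 S1=23 S2=57 S3=57 blocked=[]
Op 12: conn=73 S1=23 S2=57 S3=57 blocked=[]
Op 13: conn=73 S1=44 S2=57 S3=57 blocked=[]
Op 14: conn=61 S1=32 S2=57 S3=57 blocked=[]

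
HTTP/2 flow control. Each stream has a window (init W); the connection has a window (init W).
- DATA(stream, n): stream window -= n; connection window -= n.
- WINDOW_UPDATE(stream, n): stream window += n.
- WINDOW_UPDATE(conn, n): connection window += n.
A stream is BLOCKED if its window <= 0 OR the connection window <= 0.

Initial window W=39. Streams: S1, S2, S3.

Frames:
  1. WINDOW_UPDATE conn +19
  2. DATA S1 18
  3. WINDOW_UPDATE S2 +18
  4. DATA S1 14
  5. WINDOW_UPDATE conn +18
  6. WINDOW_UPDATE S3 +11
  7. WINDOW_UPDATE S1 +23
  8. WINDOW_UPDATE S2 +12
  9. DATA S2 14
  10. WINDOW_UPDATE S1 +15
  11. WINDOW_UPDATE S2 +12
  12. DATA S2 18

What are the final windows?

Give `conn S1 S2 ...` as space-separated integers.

Answer: 12 45 49 50

Derivation:
Op 1: conn=58 S1=39 S2=39 S3=39 blocked=[]
Op 2: conn=40 S1=21 S2=39 S3=39 blocked=[]
Op 3: conn=40 S1=21 S2=57 S3=39 blocked=[]
Op 4: conn=26 S1=7 S2=57 S3=39 blocked=[]
Op 5: conn=44 S1=7 S2=57 S3=39 blocked=[]
Op 6: conn=44 S1=7 S2=57 S3=50 blocked=[]
Op 7: conn=44 S1=30 S2=57 S3=50 blocked=[]
Op 8: conn=44 S1=30 S2=69 S3=50 blocked=[]
Op 9: conn=30 S1=30 S2=55 S3=50 blocked=[]
Op 10: conn=30 S1=45 S2=55 S3=50 blocked=[]
Op 11: conn=30 S1=45 S2=67 S3=50 blocked=[]
Op 12: conn=12 S1=45 S2=49 S3=50 blocked=[]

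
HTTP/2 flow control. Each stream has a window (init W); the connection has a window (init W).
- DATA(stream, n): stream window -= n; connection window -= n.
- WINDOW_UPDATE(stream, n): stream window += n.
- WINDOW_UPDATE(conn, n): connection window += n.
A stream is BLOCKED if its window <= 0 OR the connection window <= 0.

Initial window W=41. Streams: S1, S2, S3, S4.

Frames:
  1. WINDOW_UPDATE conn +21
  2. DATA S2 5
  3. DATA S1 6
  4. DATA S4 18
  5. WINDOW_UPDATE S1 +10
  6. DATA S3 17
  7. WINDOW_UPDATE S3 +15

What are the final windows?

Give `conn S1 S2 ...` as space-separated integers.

Op 1: conn=62 S1=41 S2=41 S3=41 S4=41 blocked=[]
Op 2: conn=57 S1=41 S2=36 S3=41 S4=41 blocked=[]
Op 3: conn=51 S1=35 S2=36 S3=41 S4=41 blocked=[]
Op 4: conn=33 S1=35 S2=36 S3=41 S4=23 blocked=[]
Op 5: conn=33 S1=45 S2=36 S3=41 S4=23 blocked=[]
Op 6: conn=16 S1=45 S2=36 S3=24 S4=23 blocked=[]
Op 7: conn=16 S1=45 S2=36 S3=39 S4=23 blocked=[]

Answer: 16 45 36 39 23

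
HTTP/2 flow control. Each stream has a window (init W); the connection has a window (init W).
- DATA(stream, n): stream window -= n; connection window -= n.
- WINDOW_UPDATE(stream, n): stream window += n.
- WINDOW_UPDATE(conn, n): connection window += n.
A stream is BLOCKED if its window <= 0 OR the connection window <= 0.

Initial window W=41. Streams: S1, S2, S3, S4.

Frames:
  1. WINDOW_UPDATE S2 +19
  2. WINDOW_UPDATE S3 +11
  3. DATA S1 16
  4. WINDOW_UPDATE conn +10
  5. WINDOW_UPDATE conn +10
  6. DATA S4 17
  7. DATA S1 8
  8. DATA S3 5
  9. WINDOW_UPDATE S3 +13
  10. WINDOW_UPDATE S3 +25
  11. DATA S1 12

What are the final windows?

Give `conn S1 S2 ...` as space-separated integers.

Op 1: conn=41 S1=41 S2=60 S3=41 S4=41 blocked=[]
Op 2: conn=41 S1=41 S2=60 S3=52 S4=41 blocked=[]
Op 3: conn=25 S1=25 S2=60 S3=52 S4=41 blocked=[]
Op 4: conn=35 S1=25 S2=60 S3=52 S4=41 blocked=[]
Op 5: conn=45 S1=25 S2=60 S3=52 S4=41 blocked=[]
Op 6: conn=28 S1=25 S2=60 S3=52 S4=24 blocked=[]
Op 7: conn=20 S1=17 S2=60 S3=52 S4=24 blocked=[]
Op 8: conn=15 S1=17 S2=60 S3=47 S4=24 blocked=[]
Op 9: conn=15 S1=17 S2=60 S3=60 S4=24 blocked=[]
Op 10: conn=15 S1=17 S2=60 S3=85 S4=24 blocked=[]
Op 11: conn=3 S1=5 S2=60 S3=85 S4=24 blocked=[]

Answer: 3 5 60 85 24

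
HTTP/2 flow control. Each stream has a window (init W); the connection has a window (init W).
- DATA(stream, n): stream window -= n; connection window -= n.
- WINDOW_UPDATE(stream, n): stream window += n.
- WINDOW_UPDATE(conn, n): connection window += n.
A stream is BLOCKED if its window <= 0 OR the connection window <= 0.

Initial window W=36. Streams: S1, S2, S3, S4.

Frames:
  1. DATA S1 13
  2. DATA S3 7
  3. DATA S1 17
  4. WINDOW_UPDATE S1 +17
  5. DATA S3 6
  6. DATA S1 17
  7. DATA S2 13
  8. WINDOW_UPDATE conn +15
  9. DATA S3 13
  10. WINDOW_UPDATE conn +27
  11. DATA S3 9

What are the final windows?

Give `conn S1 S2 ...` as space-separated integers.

Op 1: conn=23 S1=23 S2=36 S3=36 S4=36 blocked=[]
Op 2: conn=16 S1=23 S2=36 S3=29 S4=36 blocked=[]
Op 3: conn=-1 S1=6 S2=36 S3=29 S4=36 blocked=[1, 2, 3, 4]
Op 4: conn=-1 S1=23 S2=36 S3=29 S4=36 blocked=[1, 2, 3, 4]
Op 5: conn=-7 S1=23 S2=36 S3=23 S4=36 blocked=[1, 2, 3, 4]
Op 6: conn=-24 S1=6 S2=36 S3=23 S4=36 blocked=[1, 2, 3, 4]
Op 7: conn=-37 S1=6 S2=23 S3=23 S4=36 blocked=[1, 2, 3, 4]
Op 8: conn=-22 S1=6 S2=23 S3=23 S4=36 blocked=[1, 2, 3, 4]
Op 9: conn=-35 S1=6 S2=23 S3=10 S4=36 blocked=[1, 2, 3, 4]
Op 10: conn=-8 S1=6 S2=23 S3=10 S4=36 blocked=[1, 2, 3, 4]
Op 11: conn=-17 S1=6 S2=23 S3=1 S4=36 blocked=[1, 2, 3, 4]

Answer: -17 6 23 1 36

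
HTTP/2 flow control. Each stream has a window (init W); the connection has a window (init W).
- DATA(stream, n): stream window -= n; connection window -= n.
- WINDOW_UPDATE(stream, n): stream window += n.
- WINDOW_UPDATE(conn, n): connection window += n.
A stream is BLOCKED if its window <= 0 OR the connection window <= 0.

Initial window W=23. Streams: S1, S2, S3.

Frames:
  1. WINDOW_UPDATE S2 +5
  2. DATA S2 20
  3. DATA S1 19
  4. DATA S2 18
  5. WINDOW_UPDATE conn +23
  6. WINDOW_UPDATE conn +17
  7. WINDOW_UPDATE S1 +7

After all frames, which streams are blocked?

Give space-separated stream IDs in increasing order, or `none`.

Op 1: conn=23 S1=23 S2=28 S3=23 blocked=[]
Op 2: conn=3 S1=23 S2=8 S3=23 blocked=[]
Op 3: conn=-16 S1=4 S2=8 S3=23 blocked=[1, 2, 3]
Op 4: conn=-34 S1=4 S2=-10 S3=23 blocked=[1, 2, 3]
Op 5: conn=-11 S1=4 S2=-10 S3=23 blocked=[1, 2, 3]
Op 6: conn=6 S1=4 S2=-10 S3=23 blocked=[2]
Op 7: conn=6 S1=11 S2=-10 S3=23 blocked=[2]

Answer: S2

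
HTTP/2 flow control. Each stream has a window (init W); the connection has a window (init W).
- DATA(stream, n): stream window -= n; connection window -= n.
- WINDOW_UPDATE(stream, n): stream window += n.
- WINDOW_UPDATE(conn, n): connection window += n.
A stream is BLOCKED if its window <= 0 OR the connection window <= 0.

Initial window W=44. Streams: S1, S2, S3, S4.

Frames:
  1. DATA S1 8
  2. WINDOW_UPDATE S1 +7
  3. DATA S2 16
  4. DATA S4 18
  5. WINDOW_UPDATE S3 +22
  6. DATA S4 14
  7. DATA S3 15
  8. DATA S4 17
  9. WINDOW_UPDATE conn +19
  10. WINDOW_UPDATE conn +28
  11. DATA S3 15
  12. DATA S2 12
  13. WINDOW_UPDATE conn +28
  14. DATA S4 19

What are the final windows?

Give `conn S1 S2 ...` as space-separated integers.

Op 1: conn=36 S1=36 S2=44 S3=44 S4=44 blocked=[]
Op 2: conn=36 S1=43 S2=44 S3=44 S4=44 blocked=[]
Op 3: conn=20 S1=43 S2=28 S3=44 S4=44 blocked=[]
Op 4: conn=2 S1=43 S2=28 S3=44 S4=26 blocked=[]
Op 5: conn=2 S1=43 S2=28 S3=66 S4=26 blocked=[]
Op 6: conn=-12 S1=43 S2=28 S3=66 S4=12 blocked=[1, 2, 3, 4]
Op 7: conn=-27 S1=43 S2=28 S3=51 S4=12 blocked=[1, 2, 3, 4]
Op 8: conn=-44 S1=43 S2=28 S3=51 S4=-5 blocked=[1, 2, 3, 4]
Op 9: conn=-25 S1=43 S2=28 S3=51 S4=-5 blocked=[1, 2, 3, 4]
Op 10: conn=3 S1=43 S2=28 S3=51 S4=-5 blocked=[4]
Op 11: conn=-12 S1=43 S2=28 S3=36 S4=-5 blocked=[1, 2, 3, 4]
Op 12: conn=-24 S1=43 S2=16 S3=36 S4=-5 blocked=[1, 2, 3, 4]
Op 13: conn=4 S1=43 S2=16 S3=36 S4=-5 blocked=[4]
Op 14: conn=-15 S1=43 S2=16 S3=36 S4=-24 blocked=[1, 2, 3, 4]

Answer: -15 43 16 36 -24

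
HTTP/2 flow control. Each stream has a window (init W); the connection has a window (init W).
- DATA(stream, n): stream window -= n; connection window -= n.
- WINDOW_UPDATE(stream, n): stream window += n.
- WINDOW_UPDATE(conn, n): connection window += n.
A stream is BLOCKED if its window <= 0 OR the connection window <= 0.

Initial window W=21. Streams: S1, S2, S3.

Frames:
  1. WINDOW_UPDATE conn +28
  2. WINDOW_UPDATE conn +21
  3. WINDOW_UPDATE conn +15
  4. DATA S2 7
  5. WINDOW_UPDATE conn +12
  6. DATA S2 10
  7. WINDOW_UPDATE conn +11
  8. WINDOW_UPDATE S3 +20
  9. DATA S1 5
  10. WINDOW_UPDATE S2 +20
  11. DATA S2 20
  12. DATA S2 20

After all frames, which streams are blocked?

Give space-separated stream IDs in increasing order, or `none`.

Op 1: conn=49 S1=21 S2=21 S3=21 blocked=[]
Op 2: conn=70 S1=21 S2=21 S3=21 blocked=[]
Op 3: conn=85 S1=21 S2=21 S3=21 blocked=[]
Op 4: conn=78 S1=21 S2=14 S3=21 blocked=[]
Op 5: conn=90 S1=21 S2=14 S3=21 blocked=[]
Op 6: conn=80 S1=21 S2=4 S3=21 blocked=[]
Op 7: conn=91 S1=21 S2=4 S3=21 blocked=[]
Op 8: conn=91 S1=21 S2=4 S3=41 blocked=[]
Op 9: conn=86 S1=16 S2=4 S3=41 blocked=[]
Op 10: conn=86 S1=16 S2=24 S3=41 blocked=[]
Op 11: conn=66 S1=16 S2=4 S3=41 blocked=[]
Op 12: conn=46 S1=16 S2=-16 S3=41 blocked=[2]

Answer: S2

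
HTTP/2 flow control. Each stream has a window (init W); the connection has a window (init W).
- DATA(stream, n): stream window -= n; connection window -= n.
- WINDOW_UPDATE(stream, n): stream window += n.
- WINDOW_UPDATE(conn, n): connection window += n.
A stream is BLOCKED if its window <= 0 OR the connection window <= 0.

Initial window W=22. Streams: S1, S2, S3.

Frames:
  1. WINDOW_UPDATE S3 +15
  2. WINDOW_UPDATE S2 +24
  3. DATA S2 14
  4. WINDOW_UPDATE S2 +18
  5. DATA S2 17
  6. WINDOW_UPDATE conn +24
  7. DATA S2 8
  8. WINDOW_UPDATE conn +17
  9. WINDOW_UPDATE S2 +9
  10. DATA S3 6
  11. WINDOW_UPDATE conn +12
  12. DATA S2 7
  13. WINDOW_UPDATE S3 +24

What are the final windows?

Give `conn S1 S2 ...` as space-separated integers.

Answer: 23 22 27 55

Derivation:
Op 1: conn=22 S1=22 S2=22 S3=37 blocked=[]
Op 2: conn=22 S1=22 S2=46 S3=37 blocked=[]
Op 3: conn=8 S1=22 S2=32 S3=37 blocked=[]
Op 4: conn=8 S1=22 S2=50 S3=37 blocked=[]
Op 5: conn=-9 S1=22 S2=33 S3=37 blocked=[1, 2, 3]
Op 6: conn=15 S1=22 S2=33 S3=37 blocked=[]
Op 7: conn=7 S1=22 S2=25 S3=37 blocked=[]
Op 8: conn=24 S1=22 S2=25 S3=37 blocked=[]
Op 9: conn=24 S1=22 S2=34 S3=37 blocked=[]
Op 10: conn=18 S1=22 S2=34 S3=31 blocked=[]
Op 11: conn=30 S1=22 S2=34 S3=31 blocked=[]
Op 12: conn=23 S1=22 S2=27 S3=31 blocked=[]
Op 13: conn=23 S1=22 S2=27 S3=55 blocked=[]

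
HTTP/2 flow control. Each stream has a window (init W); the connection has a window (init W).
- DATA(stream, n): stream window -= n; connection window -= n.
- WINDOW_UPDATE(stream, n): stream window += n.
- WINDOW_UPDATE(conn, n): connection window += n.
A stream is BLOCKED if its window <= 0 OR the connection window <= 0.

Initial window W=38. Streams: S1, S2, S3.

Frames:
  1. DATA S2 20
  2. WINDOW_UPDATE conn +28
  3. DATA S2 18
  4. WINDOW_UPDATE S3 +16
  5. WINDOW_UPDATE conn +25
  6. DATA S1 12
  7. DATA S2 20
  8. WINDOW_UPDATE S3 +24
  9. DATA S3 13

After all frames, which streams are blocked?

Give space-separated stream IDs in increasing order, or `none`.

Answer: S2

Derivation:
Op 1: conn=18 S1=38 S2=18 S3=38 blocked=[]
Op 2: conn=46 S1=38 S2=18 S3=38 blocked=[]
Op 3: conn=28 S1=38 S2=0 S3=38 blocked=[2]
Op 4: conn=28 S1=38 S2=0 S3=54 blocked=[2]
Op 5: conn=53 S1=38 S2=0 S3=54 blocked=[2]
Op 6: conn=41 S1=26 S2=0 S3=54 blocked=[2]
Op 7: conn=21 S1=26 S2=-20 S3=54 blocked=[2]
Op 8: conn=21 S1=26 S2=-20 S3=78 blocked=[2]
Op 9: conn=8 S1=26 S2=-20 S3=65 blocked=[2]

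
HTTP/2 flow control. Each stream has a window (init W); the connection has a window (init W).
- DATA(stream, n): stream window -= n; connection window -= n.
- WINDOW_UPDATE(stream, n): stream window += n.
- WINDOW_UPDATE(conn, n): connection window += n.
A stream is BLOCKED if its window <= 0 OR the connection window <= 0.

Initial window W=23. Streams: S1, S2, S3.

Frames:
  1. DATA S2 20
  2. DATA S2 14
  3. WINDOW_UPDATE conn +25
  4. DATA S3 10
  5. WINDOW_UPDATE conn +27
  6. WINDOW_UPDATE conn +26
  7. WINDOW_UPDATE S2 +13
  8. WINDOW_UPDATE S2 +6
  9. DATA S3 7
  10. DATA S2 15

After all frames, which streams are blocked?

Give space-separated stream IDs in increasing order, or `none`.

Answer: S2

Derivation:
Op 1: conn=3 S1=23 S2=3 S3=23 blocked=[]
Op 2: conn=-11 S1=23 S2=-11 S3=23 blocked=[1, 2, 3]
Op 3: conn=14 S1=23 S2=-11 S3=23 blocked=[2]
Op 4: conn=4 S1=23 S2=-11 S3=13 blocked=[2]
Op 5: conn=31 S1=23 S2=-11 S3=13 blocked=[2]
Op 6: conn=57 S1=23 S2=-11 S3=13 blocked=[2]
Op 7: conn=57 S1=23 S2=2 S3=13 blocked=[]
Op 8: conn=57 S1=23 S2=8 S3=13 blocked=[]
Op 9: conn=50 S1=23 S2=8 S3=6 blocked=[]
Op 10: conn=35 S1=23 S2=-7 S3=6 blocked=[2]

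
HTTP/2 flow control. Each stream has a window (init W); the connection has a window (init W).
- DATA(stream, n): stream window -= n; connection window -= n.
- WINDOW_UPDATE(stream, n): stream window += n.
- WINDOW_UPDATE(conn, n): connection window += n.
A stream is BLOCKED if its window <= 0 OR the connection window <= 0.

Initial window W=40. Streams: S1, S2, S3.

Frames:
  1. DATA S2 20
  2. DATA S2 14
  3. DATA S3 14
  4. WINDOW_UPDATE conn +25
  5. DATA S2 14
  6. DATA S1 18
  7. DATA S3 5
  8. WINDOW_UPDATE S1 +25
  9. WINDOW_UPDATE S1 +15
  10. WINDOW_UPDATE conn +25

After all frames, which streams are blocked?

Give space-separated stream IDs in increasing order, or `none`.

Answer: S2

Derivation:
Op 1: conn=20 S1=40 S2=20 S3=40 blocked=[]
Op 2: conn=6 S1=40 S2=6 S3=40 blocked=[]
Op 3: conn=-8 S1=40 S2=6 S3=26 blocked=[1, 2, 3]
Op 4: conn=17 S1=40 S2=6 S3=26 blocked=[]
Op 5: conn=3 S1=40 S2=-8 S3=26 blocked=[2]
Op 6: conn=-15 S1=22 S2=-8 S3=26 blocked=[1, 2, 3]
Op 7: conn=-20 S1=22 S2=-8 S3=21 blocked=[1, 2, 3]
Op 8: conn=-20 S1=47 S2=-8 S3=21 blocked=[1, 2, 3]
Op 9: conn=-20 S1=62 S2=-8 S3=21 blocked=[1, 2, 3]
Op 10: conn=5 S1=62 S2=-8 S3=21 blocked=[2]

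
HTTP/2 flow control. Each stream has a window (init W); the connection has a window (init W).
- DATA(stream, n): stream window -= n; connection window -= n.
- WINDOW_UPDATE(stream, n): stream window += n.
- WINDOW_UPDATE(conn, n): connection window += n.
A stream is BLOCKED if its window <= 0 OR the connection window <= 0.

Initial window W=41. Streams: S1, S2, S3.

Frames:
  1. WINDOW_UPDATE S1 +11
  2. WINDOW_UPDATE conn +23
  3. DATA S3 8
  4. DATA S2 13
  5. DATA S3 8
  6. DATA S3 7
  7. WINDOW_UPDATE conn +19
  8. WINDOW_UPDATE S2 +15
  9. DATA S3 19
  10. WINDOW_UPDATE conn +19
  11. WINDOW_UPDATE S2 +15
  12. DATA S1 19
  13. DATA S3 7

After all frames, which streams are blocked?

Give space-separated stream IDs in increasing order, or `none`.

Op 1: conn=41 S1=52 S2=41 S3=41 blocked=[]
Op 2: conn=64 S1=52 S2=41 S3=41 blocked=[]
Op 3: conn=56 S1=52 S2=41 S3=33 blocked=[]
Op 4: conn=43 S1=52 S2=28 S3=33 blocked=[]
Op 5: conn=35 S1=52 S2=28 S3=25 blocked=[]
Op 6: conn=28 S1=52 S2=28 S3=18 blocked=[]
Op 7: conn=47 S1=52 S2=28 S3=18 blocked=[]
Op 8: conn=47 S1=52 S2=43 S3=18 blocked=[]
Op 9: conn=28 S1=52 S2=43 S3=-1 blocked=[3]
Op 10: conn=47 S1=52 S2=43 S3=-1 blocked=[3]
Op 11: conn=47 S1=52 S2=58 S3=-1 blocked=[3]
Op 12: conn=28 S1=33 S2=58 S3=-1 blocked=[3]
Op 13: conn=21 S1=33 S2=58 S3=-8 blocked=[3]

Answer: S3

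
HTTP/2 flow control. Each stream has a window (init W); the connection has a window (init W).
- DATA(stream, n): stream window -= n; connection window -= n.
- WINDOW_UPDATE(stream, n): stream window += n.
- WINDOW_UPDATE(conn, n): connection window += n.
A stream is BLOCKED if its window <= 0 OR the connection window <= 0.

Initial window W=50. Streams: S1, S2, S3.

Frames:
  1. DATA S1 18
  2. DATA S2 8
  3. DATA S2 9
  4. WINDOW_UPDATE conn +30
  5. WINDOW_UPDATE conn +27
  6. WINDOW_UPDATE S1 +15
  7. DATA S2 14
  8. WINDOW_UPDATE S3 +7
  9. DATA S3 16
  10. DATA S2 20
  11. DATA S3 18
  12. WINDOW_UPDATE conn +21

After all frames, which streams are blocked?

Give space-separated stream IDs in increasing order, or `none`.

Op 1: conn=32 S1=32 S2=50 S3=50 blocked=[]
Op 2: conn=24 S1=32 S2=42 S3=50 blocked=[]
Op 3: conn=15 S1=32 S2=33 S3=50 blocked=[]
Op 4: conn=45 S1=32 S2=33 S3=50 blocked=[]
Op 5: conn=72 S1=32 S2=33 S3=50 blocked=[]
Op 6: conn=72 S1=47 S2=33 S3=50 blocked=[]
Op 7: conn=58 S1=47 S2=19 S3=50 blocked=[]
Op 8: conn=58 S1=47 S2=19 S3=57 blocked=[]
Op 9: conn=42 S1=47 S2=19 S3=41 blocked=[]
Op 10: conn=22 S1=47 S2=-1 S3=41 blocked=[2]
Op 11: conn=4 S1=47 S2=-1 S3=23 blocked=[2]
Op 12: conn=25 S1=47 S2=-1 S3=23 blocked=[2]

Answer: S2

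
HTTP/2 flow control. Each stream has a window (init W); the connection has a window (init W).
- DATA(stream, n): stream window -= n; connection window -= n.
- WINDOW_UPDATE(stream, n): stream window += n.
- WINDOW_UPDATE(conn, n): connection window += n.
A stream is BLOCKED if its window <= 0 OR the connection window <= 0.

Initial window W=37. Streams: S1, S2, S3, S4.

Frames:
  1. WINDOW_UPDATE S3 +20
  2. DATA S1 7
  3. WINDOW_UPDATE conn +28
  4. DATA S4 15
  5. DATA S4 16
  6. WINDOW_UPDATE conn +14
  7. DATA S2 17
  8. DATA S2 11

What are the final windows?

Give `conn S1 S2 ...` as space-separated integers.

Answer: 13 30 9 57 6

Derivation:
Op 1: conn=37 S1=37 S2=37 S3=57 S4=37 blocked=[]
Op 2: conn=30 S1=30 S2=37 S3=57 S4=37 blocked=[]
Op 3: conn=58 S1=30 S2=37 S3=57 S4=37 blocked=[]
Op 4: conn=43 S1=30 S2=37 S3=57 S4=22 blocked=[]
Op 5: conn=27 S1=30 S2=37 S3=57 S4=6 blocked=[]
Op 6: conn=41 S1=30 S2=37 S3=57 S4=6 blocked=[]
Op 7: conn=24 S1=30 S2=20 S3=57 S4=6 blocked=[]
Op 8: conn=13 S1=30 S2=9 S3=57 S4=6 blocked=[]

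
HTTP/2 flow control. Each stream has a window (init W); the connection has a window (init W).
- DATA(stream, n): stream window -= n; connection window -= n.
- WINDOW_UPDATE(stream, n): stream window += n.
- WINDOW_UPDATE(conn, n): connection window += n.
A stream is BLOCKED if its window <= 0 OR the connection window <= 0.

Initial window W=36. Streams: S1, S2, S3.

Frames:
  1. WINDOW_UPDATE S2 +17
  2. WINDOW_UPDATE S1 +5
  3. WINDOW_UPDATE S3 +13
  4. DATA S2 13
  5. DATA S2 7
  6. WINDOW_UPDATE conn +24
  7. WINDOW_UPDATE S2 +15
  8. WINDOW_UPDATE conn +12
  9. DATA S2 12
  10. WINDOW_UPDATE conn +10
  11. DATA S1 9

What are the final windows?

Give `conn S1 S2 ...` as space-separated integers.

Answer: 41 32 36 49

Derivation:
Op 1: conn=36 S1=36 S2=53 S3=36 blocked=[]
Op 2: conn=36 S1=41 S2=53 S3=36 blocked=[]
Op 3: conn=36 S1=41 S2=53 S3=49 blocked=[]
Op 4: conn=23 S1=41 S2=40 S3=49 blocked=[]
Op 5: conn=16 S1=41 S2=33 S3=49 blocked=[]
Op 6: conn=40 S1=41 S2=33 S3=49 blocked=[]
Op 7: conn=40 S1=41 S2=48 S3=49 blocked=[]
Op 8: conn=52 S1=41 S2=48 S3=49 blocked=[]
Op 9: conn=40 S1=41 S2=36 S3=49 blocked=[]
Op 10: conn=50 S1=41 S2=36 S3=49 blocked=[]
Op 11: conn=41 S1=32 S2=36 S3=49 blocked=[]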